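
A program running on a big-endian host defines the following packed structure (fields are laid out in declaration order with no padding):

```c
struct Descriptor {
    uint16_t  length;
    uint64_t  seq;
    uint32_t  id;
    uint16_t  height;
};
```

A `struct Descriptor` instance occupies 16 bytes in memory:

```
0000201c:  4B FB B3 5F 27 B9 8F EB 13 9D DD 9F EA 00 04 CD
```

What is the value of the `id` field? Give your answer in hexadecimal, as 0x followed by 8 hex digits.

0xDD9FEA00

`id` follows `length` (2 B), `seq` (8 B), so it starts at offset 2 + 8 = 10 and occupies 4 bytes.
Bytes at offsets 10..13: DD 9F EA 00.
Big-endian stores the most-significant byte at the lowest address.
The bytes are already most-significant first: 0xDD9FEA00.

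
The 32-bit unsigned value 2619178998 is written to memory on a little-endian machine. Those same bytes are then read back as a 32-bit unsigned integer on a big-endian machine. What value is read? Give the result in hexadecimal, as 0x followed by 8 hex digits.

0xF67F1D9C

2619178998 in 32-bit hexadecimal is 0x9C1D7FF6.
Stored little-endian, the bytes at ascending addresses are F6 7F 1D 9C.
Read back as big-endian, the last byte is least significant, giving 0xF67F1D9C.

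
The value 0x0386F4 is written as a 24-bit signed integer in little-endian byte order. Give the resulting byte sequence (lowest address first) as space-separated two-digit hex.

Split into bytes (most-significant first): 03 86 F4.
Little-endian: lowest address holds the least-significant byte.
So at ascending addresses the bytes are F4 86 03.

F4 86 03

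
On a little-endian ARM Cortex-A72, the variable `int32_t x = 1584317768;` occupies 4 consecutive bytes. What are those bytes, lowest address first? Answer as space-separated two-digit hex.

48 C5 6E 5E

1584317768 in hexadecimal, padded to 32 bits, is 0x5E6EC548.
Split into bytes (most-significant first): 5E 6E C5 48.
Little-endian stores the least-significant byte at the lowest address.
So at ascending addresses the bytes are 48 C5 6E 5E.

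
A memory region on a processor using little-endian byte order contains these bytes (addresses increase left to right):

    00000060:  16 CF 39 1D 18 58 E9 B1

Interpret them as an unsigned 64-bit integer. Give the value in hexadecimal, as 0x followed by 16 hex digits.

In little-endian order the low byte comes first in memory.
Reassemble most-significant byte first: B1 E9 58 18 1D 39 CF 16 → 0xB1E958181D39CF16.

0xB1E958181D39CF16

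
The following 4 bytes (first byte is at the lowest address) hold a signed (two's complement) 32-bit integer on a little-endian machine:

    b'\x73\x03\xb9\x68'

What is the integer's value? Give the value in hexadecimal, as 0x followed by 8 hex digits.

0x68B90373

In little-endian order the low byte comes first in memory.
Reassemble most-significant byte first: 68 B9 03 73 → 0x68B90373.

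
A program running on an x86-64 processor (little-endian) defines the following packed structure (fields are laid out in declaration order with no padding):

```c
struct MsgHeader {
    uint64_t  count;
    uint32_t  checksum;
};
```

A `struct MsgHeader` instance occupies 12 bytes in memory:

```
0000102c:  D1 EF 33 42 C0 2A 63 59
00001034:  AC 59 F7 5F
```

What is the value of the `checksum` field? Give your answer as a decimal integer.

1610045868

`checksum` follows `count` (8 bytes), so it starts at byte offset 8 and occupies 4 bytes.
Bytes at offsets 8..11: AC 59 F7 5F.
Little-endian: lowest address holds the least-significant byte.
Reassemble most-significant byte first: 5F F7 59 AC → 0x5FF759AC.
0x5FF759AC = 1610045868.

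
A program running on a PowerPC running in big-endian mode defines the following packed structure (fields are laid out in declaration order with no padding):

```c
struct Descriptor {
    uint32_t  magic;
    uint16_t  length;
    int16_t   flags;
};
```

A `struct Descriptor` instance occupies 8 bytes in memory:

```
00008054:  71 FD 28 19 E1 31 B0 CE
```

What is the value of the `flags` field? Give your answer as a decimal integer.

`flags` follows `magic` (4 B), `length` (2 B), so it starts at offset 4 + 2 = 6 and occupies 2 bytes.
Bytes at offsets 6..7: B0 CE.
Big-endian: lowest address holds the most-significant byte.
The bytes are already most-significant first: 0xB0CE.
Top bit is set, so as a signed 16-bit value this is 0xB0CE − 2^16 = -20274.

-20274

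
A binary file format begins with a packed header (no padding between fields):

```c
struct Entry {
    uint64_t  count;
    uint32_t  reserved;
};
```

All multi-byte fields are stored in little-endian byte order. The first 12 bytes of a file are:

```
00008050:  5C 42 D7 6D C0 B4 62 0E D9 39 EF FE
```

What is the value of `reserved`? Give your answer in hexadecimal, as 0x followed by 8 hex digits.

0xFEEF39D9

`reserved` follows `count` (8 bytes), so it starts at byte offset 8 and occupies 4 bytes.
Bytes at offsets 8..11: D9 39 EF FE.
Little-endian stores the least-significant byte at the lowest address.
Reassemble most-significant byte first: FE EF 39 D9 → 0xFEEF39D9.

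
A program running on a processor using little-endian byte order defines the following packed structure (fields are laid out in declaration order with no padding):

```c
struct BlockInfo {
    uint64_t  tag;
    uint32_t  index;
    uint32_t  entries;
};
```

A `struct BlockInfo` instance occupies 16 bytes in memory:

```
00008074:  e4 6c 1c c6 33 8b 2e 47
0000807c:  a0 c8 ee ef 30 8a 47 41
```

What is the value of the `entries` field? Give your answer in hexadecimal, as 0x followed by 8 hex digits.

`entries` follows `tag` (8 B), `index` (4 B), so it starts at offset 8 + 4 = 12 and occupies 4 bytes.
Bytes at offsets 12..15: 30 8A 47 41.
In little-endian order the low byte comes first in memory.
Reassemble most-significant byte first: 41 47 8A 30 → 0x41478A30.

0x41478A30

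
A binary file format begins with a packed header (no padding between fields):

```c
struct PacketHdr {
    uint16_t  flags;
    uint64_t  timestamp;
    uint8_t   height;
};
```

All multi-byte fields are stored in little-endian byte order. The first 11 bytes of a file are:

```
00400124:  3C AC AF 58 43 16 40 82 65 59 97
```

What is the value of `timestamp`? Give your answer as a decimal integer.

`timestamp` follows `flags` (2 bytes), so it starts at byte offset 2 and occupies 8 bytes.
Bytes at offsets 2..9: AF 58 43 16 40 82 65 59.
In little-endian order the low byte comes first in memory.
Reassemble most-significant byte first: 59 65 82 40 16 43 58 AF → 0x59658240164358AF.
0x59658240164358AF = 6441698053786392751.

6441698053786392751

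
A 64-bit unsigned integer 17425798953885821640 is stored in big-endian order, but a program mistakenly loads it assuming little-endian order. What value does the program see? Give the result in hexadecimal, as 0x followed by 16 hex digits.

17425798953885821640 in 64-bit hexadecimal is 0xF1D4DFD29DBCEAC8.
Stored big-endian, the bytes at ascending addresses are F1 D4 DF D2 9D BC EA C8.
Read back as little-endian, the first byte is least significant, giving 0xC8EABC9DD2DFD4F1.

0xC8EABC9DD2DFD4F1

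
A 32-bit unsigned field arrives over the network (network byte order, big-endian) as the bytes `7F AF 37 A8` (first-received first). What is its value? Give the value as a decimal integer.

2142189480

Big-endian: lowest address holds the most-significant byte.
The bytes are already most-significant first: 0x7FAF37A8.
0x7FAF37A8 = 2142189480.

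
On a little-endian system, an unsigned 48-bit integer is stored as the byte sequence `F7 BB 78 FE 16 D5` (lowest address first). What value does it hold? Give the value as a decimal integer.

234294735322103

Little-endian stores the least-significant byte at the lowest address.
Reassemble most-significant byte first: D5 16 FE 78 BB F7 → 0xD516FE78BBF7.
0xD516FE78BBF7 = 234294735322103.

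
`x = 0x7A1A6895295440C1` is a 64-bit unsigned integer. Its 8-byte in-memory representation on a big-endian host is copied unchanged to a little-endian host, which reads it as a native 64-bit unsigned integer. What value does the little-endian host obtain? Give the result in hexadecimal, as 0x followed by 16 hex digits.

Stored big-endian, the bytes at ascending addresses are 7A 1A 68 95 29 54 40 C1.
Read back as little-endian, the first byte is least significant, giving 0xC140542995681A7A.

0xC140542995681A7A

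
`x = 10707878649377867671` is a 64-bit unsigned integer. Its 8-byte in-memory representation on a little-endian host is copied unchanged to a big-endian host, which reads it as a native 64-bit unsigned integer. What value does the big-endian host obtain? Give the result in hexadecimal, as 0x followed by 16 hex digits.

0x9747281AE6069A94

10707878649377867671 in 64-bit hexadecimal is 0x949A06E61A284797.
Stored little-endian, the bytes at ascending addresses are 97 47 28 1A E6 06 9A 94.
Read back as big-endian, the last byte is least significant, giving 0x9747281AE6069A94.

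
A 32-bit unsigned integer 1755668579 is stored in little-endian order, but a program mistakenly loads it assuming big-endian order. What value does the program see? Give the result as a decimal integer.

1755668579 in 32-bit hexadecimal is 0x68A56063.
Stored little-endian, the bytes at ascending addresses are 63 60 A5 68.
Read back as big-endian, the last byte is least significant, giving 0x6360A568.
0x6360A568 = 1667278184.

1667278184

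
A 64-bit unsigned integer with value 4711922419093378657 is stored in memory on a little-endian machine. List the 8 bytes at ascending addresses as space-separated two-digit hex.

4711922419093378657 in hexadecimal, padded to 64 bits, is 0x41641C79AF429661.
Split into bytes (most-significant first): 41 64 1C 79 AF 42 96 61.
In little-endian order the low byte comes first in memory.
So at ascending addresses the bytes are 61 96 42 AF 79 1C 64 41.

61 96 42 AF 79 1C 64 41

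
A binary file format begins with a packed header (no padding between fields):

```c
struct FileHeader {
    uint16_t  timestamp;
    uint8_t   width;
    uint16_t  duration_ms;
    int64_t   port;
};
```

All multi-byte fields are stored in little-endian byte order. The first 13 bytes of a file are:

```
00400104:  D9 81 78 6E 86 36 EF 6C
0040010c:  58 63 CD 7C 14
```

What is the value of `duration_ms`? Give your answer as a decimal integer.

`duration_ms` follows `timestamp` (2 B), `width` (1 B), so it starts at offset 2 + 1 = 3 and occupies 2 bytes.
Bytes at offsets 3..4: 6E 86.
Little-endian: lowest address holds the least-significant byte.
Reassemble most-significant byte first: 86 6E → 0x866E.
0x866E = 34414.

34414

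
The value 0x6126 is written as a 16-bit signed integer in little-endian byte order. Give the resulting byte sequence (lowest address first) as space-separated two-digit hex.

26 61

Split into bytes (most-significant first): 61 26.
In little-endian order the low byte comes first in memory.
So at ascending addresses the bytes are 26 61.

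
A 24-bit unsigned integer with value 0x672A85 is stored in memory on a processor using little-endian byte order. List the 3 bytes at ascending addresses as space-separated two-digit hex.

85 2A 67

Split into bytes (most-significant first): 67 2A 85.
Little-endian: lowest address holds the least-significant byte.
So at ascending addresses the bytes are 85 2A 67.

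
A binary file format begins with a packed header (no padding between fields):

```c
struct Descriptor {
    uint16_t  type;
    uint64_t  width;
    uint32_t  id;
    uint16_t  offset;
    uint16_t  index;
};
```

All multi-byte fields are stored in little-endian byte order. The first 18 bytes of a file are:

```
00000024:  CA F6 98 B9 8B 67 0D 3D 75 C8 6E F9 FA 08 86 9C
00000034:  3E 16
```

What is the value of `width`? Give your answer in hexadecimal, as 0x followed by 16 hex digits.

`width` follows `type` (2 bytes), so it starts at byte offset 2 and occupies 8 bytes.
Bytes at offsets 2..9: 98 B9 8B 67 0D 3D 75 C8.
Little-endian stores the least-significant byte at the lowest address.
Reassemble most-significant byte first: C8 75 3D 0D 67 8B B9 98 → 0xC8753D0D678BB998.

0xC8753D0D678BB998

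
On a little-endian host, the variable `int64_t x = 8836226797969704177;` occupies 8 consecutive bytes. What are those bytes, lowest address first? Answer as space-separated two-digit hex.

8836226797969704177 in hexadecimal, padded to 64 bits, is 0x7AA09574D7C584F1.
Split into bytes (most-significant first): 7A A0 95 74 D7 C5 84 F1.
In little-endian order the low byte comes first in memory.
So at ascending addresses the bytes are F1 84 C5 D7 74 95 A0 7A.

F1 84 C5 D7 74 95 A0 7A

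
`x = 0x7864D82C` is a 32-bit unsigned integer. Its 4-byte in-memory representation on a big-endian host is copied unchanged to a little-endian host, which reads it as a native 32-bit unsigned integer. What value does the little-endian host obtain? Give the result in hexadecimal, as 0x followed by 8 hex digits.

0x2CD86478

Stored big-endian, the bytes at ascending addresses are 78 64 D8 2C.
Read back as little-endian, the first byte is least significant, giving 0x2CD86478.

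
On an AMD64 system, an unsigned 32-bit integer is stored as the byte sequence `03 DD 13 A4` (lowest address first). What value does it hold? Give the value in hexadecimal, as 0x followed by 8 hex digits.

In little-endian order the low byte comes first in memory.
Reassemble most-significant byte first: A4 13 DD 03 → 0xA413DD03.

0xA413DD03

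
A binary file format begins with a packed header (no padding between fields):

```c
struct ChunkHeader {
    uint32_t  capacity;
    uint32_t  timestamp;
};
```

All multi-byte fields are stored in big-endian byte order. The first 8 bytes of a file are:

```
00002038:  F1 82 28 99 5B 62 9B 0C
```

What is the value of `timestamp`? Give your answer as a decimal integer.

`timestamp` follows `capacity` (4 bytes), so it starts at byte offset 4 and occupies 4 bytes.
Bytes at offsets 4..7: 5B 62 9B 0C.
Big-endian: lowest address holds the most-significant byte.
The bytes are already most-significant first: 0x5B629B0C.
0x5B629B0C = 1533188876.

1533188876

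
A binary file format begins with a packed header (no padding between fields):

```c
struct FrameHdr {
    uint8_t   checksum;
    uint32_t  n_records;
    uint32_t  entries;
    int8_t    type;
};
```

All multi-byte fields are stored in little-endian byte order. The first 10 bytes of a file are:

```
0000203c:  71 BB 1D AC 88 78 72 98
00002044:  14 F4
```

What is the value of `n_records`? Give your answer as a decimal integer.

2292981179

`n_records` follows `checksum` (1 byte), so it starts at byte offset 1 and occupies 4 bytes.
Bytes at offsets 1..4: BB 1D AC 88.
In little-endian order the low byte comes first in memory.
Reassemble most-significant byte first: 88 AC 1D BB → 0x88AC1DBB.
0x88AC1DBB = 2292981179.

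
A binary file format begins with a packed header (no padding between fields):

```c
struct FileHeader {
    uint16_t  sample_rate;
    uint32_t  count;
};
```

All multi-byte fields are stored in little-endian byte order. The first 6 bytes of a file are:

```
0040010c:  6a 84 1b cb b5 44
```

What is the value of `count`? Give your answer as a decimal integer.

1152764699

`count` follows `sample_rate` (2 bytes), so it starts at byte offset 2 and occupies 4 bytes.
Bytes at offsets 2..5: 1B CB B5 44.
Little-endian stores the least-significant byte at the lowest address.
Reassemble most-significant byte first: 44 B5 CB 1B → 0x44B5CB1B.
0x44B5CB1B = 1152764699.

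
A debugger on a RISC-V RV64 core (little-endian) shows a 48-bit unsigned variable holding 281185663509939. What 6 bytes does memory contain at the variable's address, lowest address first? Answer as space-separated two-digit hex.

281185663509939 in hexadecimal, padded to 48 bits, is 0xFFBCA396E5B3.
Split into bytes (most-significant first): FF BC A3 96 E5 B3.
Little-endian stores the least-significant byte at the lowest address.
So at ascending addresses the bytes are B3 E5 96 A3 BC FF.

B3 E5 96 A3 BC FF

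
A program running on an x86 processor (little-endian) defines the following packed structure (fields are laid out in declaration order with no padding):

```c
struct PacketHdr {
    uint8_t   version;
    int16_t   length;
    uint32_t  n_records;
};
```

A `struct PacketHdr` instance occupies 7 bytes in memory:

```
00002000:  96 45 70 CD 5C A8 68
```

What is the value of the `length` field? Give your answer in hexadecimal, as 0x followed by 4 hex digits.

`length` follows `version` (1 byte), so it starts at byte offset 1 and occupies 2 bytes.
Bytes at offsets 1..2: 45 70.
In little-endian order the low byte comes first in memory.
Reassemble most-significant byte first: 70 45 → 0x7045.

0x7045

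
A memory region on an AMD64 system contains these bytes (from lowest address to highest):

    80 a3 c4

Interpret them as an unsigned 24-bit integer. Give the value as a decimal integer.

12886912

In little-endian order the low byte comes first in memory.
Reassemble most-significant byte first: C4 A3 80 → 0xC4A380.
0xC4A380 = 12886912.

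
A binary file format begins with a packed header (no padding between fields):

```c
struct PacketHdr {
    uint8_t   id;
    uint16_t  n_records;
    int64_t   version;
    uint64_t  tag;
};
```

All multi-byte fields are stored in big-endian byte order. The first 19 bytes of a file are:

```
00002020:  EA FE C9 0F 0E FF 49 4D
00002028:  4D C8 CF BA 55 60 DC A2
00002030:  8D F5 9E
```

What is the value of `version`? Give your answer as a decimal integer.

1085085250537507023

`version` follows `id` (1 B), `n_records` (2 B), so it starts at offset 1 + 2 = 3 and occupies 8 bytes.
Bytes at offsets 3..10: 0F 0E FF 49 4D 4D C8 CF.
Big-endian: lowest address holds the most-significant byte.
The bytes are already most-significant first: 0x0F0EFF494D4DC8CF.
0x0F0EFF494D4DC8CF = 1085085250537507023.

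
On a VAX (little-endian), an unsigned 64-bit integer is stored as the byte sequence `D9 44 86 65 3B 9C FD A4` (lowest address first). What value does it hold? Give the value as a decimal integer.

11888830370248279257

Little-endian stores the least-significant byte at the lowest address.
Reassemble most-significant byte first: A4 FD 9C 3B 65 86 44 D9 → 0xA4FD9C3B658644D9.
0xA4FD9C3B658644D9 = 11888830370248279257.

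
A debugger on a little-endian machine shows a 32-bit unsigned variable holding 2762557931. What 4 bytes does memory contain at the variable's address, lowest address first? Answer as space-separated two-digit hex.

2762557931 in hexadecimal, padded to 32 bits, is 0xA4A949EB.
Split into bytes (most-significant first): A4 A9 49 EB.
In little-endian order the low byte comes first in memory.
So at ascending addresses the bytes are EB 49 A9 A4.

EB 49 A9 A4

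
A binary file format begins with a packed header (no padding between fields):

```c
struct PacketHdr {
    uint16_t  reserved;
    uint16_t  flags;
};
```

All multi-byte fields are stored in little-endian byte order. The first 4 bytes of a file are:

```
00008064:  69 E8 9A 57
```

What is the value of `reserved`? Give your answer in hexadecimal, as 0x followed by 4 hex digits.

`reserved` is the first field, at byte offset 0, occupying 2 bytes.
Bytes at offsets 0..1: 69 E8.
Little-endian: lowest address holds the least-significant byte.
Reassemble most-significant byte first: E8 69 → 0xE869.

0xE869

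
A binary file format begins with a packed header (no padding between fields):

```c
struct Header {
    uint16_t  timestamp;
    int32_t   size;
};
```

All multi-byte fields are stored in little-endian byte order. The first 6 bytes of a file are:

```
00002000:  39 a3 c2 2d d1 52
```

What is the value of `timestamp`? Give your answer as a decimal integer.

`timestamp` is the first field, at byte offset 0, occupying 2 bytes.
Bytes at offsets 0..1: 39 A3.
In little-endian order the low byte comes first in memory.
Reassemble most-significant byte first: A3 39 → 0xA339.
0xA339 = 41785.

41785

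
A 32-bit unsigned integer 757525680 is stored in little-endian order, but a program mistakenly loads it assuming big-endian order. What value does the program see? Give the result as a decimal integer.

757525680 in 32-bit hexadecimal is 0x2D26ECB0.
Stored little-endian, the bytes at ascending addresses are B0 EC 26 2D.
Read back as big-endian, the last byte is least significant, giving 0xB0EC262D.
0xB0EC262D = 2968266285.

2968266285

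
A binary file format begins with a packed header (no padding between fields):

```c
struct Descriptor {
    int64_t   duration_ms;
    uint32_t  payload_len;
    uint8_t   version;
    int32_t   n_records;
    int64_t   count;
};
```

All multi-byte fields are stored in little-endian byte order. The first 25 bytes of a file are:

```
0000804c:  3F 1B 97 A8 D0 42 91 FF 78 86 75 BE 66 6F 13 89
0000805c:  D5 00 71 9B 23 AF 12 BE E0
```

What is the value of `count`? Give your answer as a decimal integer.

-2252342220212702976

`count` follows `duration_ms` (8 B), `payload_len` (4 B), `version` (1 B), `n_records` (4 B), so it starts at offset 8 + 4 + 1 + 4 = 17 and occupies 8 bytes.
Bytes at offsets 17..24: 00 71 9B 23 AF 12 BE E0.
Little-endian stores the least-significant byte at the lowest address.
Reassemble most-significant byte first: E0 BE 12 AF 23 9B 71 00 → 0xE0BE12AF239B7100.
Top bit is set, so as a signed 64-bit value this is 0xE0BE12AF239B7100 − 2^64 = -2252342220212702976.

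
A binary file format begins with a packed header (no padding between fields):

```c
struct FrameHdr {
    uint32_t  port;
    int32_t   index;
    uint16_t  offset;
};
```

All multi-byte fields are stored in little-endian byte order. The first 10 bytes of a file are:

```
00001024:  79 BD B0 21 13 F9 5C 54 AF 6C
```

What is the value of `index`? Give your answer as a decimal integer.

`index` follows `port` (4 bytes), so it starts at byte offset 4 and occupies 4 bytes.
Bytes at offsets 4..7: 13 F9 5C 54.
Little-endian: lowest address holds the least-significant byte.
Reassemble most-significant byte first: 54 5C F9 13 → 0x545CF913.
0x545CF913 = 1415379219.

1415379219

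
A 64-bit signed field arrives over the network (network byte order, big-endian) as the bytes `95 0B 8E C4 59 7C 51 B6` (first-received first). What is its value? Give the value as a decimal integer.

Big-endian stores the most-significant byte at the lowest address.
The bytes are already most-significant first: 0x950B8EC4597C51B6.
Top bit is set, so as a signed 64-bit value this is 0x950B8EC4597C51B6 − 2^64 = -7706909363348418122.

-7706909363348418122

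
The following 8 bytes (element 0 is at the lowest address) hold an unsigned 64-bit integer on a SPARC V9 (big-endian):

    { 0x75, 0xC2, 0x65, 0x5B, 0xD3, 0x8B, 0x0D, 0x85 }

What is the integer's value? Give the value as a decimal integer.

Big-endian stores the most-significant byte at the lowest address.
The bytes are already most-significant first: 0x75C2655BD38B0D85.
0x75C2655BD38B0D85 = 8485456092984970629.

8485456092984970629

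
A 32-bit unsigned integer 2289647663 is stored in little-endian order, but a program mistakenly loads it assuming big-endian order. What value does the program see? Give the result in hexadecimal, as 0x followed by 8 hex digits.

0x2F407988

2289647663 in 32-bit hexadecimal is 0x8879402F.
Stored little-endian, the bytes at ascending addresses are 2F 40 79 88.
Read back as big-endian, the last byte is least significant, giving 0x2F407988.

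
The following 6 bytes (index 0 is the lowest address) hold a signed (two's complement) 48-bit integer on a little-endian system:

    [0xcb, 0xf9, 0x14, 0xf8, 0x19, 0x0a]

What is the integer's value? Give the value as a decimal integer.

Little-endian stores the least-significant byte at the lowest address.
Reassemble most-significant byte first: 0A 19 F8 14 F9 CB → 0x0A19F814F9CB.
0x0A19F814F9CB = 11106652584395.

11106652584395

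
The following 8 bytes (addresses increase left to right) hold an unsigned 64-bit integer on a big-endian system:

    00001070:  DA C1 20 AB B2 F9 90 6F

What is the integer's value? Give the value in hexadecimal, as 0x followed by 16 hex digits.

0xDAC120ABB2F9906F

Big-endian: lowest address holds the most-significant byte.
The bytes are already most-significant first: 0xDAC120ABB2F9906F.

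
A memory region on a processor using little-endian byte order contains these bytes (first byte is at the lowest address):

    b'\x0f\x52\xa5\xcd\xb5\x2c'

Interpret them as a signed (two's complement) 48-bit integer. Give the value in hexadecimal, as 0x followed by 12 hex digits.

0x2CB5CDA5520F

Little-endian stores the least-significant byte at the lowest address.
Reassemble most-significant byte first: 2C B5 CD A5 52 0F → 0x2CB5CDA5520F.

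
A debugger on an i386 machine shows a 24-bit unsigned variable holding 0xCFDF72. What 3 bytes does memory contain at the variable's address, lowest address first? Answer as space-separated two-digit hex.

72 DF CF

Split into bytes (most-significant first): CF DF 72.
Little-endian: lowest address holds the least-significant byte.
So at ascending addresses the bytes are 72 DF CF.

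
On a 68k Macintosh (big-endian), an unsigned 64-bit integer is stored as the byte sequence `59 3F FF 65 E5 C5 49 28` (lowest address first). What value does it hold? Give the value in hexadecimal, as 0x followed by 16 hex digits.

0x593FFF65E5C54928

Big-endian: lowest address holds the most-significant byte.
The bytes are already most-significant first: 0x593FFF65E5C54928.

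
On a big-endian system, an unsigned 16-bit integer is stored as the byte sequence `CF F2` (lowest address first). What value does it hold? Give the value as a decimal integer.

53234

Big-endian: lowest address holds the most-significant byte.
The bytes are already most-significant first: 0xCFF2.
0xCFF2 = 53234.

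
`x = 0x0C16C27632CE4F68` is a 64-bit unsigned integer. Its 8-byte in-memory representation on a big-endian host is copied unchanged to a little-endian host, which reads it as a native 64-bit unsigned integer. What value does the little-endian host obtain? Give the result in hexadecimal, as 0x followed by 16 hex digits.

Stored big-endian, the bytes at ascending addresses are 0C 16 C2 76 32 CE 4F 68.
Read back as little-endian, the first byte is least significant, giving 0x684FCE3276C2160C.

0x684FCE3276C2160C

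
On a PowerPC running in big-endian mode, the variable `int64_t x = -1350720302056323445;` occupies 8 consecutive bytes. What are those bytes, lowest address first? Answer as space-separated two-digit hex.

ED 41 47 0A AD 06 46 8B

Two's complement of -1350720302056323445 in 64 bits: 1350720302056323445 = 0x12BEB8F552F9B975; invert → 0xED41470AAD06468A; add 1 → 0xED41470AAD06468B.
Split into bytes (most-significant first): ED 41 47 0A AD 06 46 8B.
Big-endian: lowest address holds the most-significant byte.
So the memory order matches the most-significant-first order: ED 41 47 0A AD 06 46 8B.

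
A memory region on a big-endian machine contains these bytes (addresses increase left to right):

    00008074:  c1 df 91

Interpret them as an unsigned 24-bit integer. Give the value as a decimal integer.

Big-endian: lowest address holds the most-significant byte.
The bytes are already most-significant first: 0xC1DF91.
0xC1DF91 = 12705681.

12705681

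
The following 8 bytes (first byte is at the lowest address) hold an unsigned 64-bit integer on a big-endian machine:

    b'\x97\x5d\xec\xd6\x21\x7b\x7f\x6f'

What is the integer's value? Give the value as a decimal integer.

Big-endian: lowest address holds the most-significant byte.
The bytes are already most-significant first: 0x975DECD6217B7F6F.
0x975DECD6217B7F6F = 10907134276990107503.

10907134276990107503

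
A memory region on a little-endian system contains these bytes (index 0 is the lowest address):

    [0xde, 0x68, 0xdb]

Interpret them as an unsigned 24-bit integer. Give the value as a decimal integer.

Little-endian stores the least-significant byte at the lowest address.
Reassemble most-significant byte first: DB 68 DE → 0xDB68DE.
0xDB68DE = 14379230.

14379230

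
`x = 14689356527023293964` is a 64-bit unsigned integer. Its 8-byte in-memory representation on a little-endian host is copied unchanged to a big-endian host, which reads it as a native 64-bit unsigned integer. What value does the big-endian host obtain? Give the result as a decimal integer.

866461397726518219

14689356527023293964 in 64-bit hexadecimal is 0xCBDB13EF0C4A060C.
Stored little-endian, the bytes at ascending addresses are 0C 06 4A 0C EF 13 DB CB.
Read back as big-endian, the last byte is least significant, giving 0x0C064A0CEF13DBCB.
0x0C064A0CEF13DBCB = 866461397726518219.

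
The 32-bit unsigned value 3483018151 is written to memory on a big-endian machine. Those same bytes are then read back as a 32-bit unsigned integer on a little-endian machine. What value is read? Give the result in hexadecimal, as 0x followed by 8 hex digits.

3483018151 in 32-bit hexadecimal is 0xCF9AA3A7.
Stored big-endian, the bytes at ascending addresses are CF 9A A3 A7.
Read back as little-endian, the first byte is least significant, giving 0xA7A39ACF.

0xA7A39ACF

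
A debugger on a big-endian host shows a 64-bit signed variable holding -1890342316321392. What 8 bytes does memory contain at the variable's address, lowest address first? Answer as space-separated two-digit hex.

Two's complement of -1890342316321392 in 64 bits: 1890342316321392 = 0x0006B7419E44AA70; invert → 0xFFF948BE61BB558F; add 1 → 0xFFF948BE61BB5590.
Split into bytes (most-significant first): FF F9 48 BE 61 BB 55 90.
In big-endian order the high byte comes first in memory.
So the memory order matches the most-significant-first order: FF F9 48 BE 61 BB 55 90.

FF F9 48 BE 61 BB 55 90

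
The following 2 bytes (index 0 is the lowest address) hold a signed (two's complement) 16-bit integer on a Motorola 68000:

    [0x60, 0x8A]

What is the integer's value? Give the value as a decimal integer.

In big-endian order the high byte comes first in memory.
The bytes are already most-significant first: 0x608A.
0x608A = 24714.

24714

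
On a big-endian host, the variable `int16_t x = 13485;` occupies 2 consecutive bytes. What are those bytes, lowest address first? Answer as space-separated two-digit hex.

13485 in hexadecimal, padded to 16 bits, is 0x34AD.
Split into bytes (most-significant first): 34 AD.
In big-endian order the high byte comes first in memory.
So the memory order matches the most-significant-first order: 34 AD.

34 AD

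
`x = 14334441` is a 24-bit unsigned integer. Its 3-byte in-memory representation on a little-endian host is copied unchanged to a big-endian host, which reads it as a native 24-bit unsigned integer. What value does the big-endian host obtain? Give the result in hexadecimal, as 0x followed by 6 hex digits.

0xE9B9DA

14334441 in 24-bit hexadecimal is 0xDAB9E9.
Stored little-endian, the bytes at ascending addresses are E9 B9 DA.
Read back as big-endian, the last byte is least significant, giving 0xE9B9DA.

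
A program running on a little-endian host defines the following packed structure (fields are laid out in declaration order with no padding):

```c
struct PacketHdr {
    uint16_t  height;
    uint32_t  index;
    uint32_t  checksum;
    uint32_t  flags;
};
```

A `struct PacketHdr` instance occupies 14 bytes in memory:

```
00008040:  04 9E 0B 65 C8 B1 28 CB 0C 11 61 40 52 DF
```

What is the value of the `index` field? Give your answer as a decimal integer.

2982700299

`index` follows `height` (2 bytes), so it starts at byte offset 2 and occupies 4 bytes.
Bytes at offsets 2..5: 0B 65 C8 B1.
Little-endian stores the least-significant byte at the lowest address.
Reassemble most-significant byte first: B1 C8 65 0B → 0xB1C8650B.
0xB1C8650B = 2982700299.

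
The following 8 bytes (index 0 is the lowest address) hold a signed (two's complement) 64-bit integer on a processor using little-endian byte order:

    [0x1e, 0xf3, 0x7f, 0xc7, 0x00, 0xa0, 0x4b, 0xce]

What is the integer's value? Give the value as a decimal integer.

In little-endian order the low byte comes first in memory.
Reassemble most-significant byte first: CE 4B A0 00 C7 7F F3 1E → 0xCE4BA000C77FF31E.
Top bit is set, so as a signed 64-bit value this is 0xCE4BA000C77FF31E − 2^64 = -3581593153435602146.

-3581593153435602146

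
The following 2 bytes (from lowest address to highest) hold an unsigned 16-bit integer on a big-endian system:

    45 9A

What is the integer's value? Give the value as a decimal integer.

Big-endian stores the most-significant byte at the lowest address.
The bytes are already most-significant first: 0x459A.
0x459A = 17818.

17818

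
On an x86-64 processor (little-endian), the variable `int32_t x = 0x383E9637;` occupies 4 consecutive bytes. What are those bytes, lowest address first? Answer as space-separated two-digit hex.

37 96 3E 38

Split into bytes (most-significant first): 38 3E 96 37.
Little-endian stores the least-significant byte at the lowest address.
So at ascending addresses the bytes are 37 96 3E 38.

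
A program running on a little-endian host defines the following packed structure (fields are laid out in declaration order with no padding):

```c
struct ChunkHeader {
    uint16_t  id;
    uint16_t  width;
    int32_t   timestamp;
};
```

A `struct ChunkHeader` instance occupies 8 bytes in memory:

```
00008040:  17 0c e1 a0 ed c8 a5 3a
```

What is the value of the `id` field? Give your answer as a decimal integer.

3095

`id` is the first field, at byte offset 0, occupying 2 bytes.
Bytes at offsets 0..1: 17 0C.
Little-endian stores the least-significant byte at the lowest address.
Reassemble most-significant byte first: 0C 17 → 0x0C17.
0x0C17 = 3095.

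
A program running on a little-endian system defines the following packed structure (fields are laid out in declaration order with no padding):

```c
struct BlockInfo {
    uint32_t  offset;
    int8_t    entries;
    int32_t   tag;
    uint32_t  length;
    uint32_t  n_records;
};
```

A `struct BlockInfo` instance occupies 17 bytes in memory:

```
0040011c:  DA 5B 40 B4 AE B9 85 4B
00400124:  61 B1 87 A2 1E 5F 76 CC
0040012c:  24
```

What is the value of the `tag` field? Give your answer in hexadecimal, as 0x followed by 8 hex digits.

`tag` follows `offset` (4 B), `entries` (1 B), so it starts at offset 4 + 1 = 5 and occupies 4 bytes.
Bytes at offsets 5..8: B9 85 4B 61.
Little-endian stores the least-significant byte at the lowest address.
Reassemble most-significant byte first: 61 4B 85 B9 → 0x614B85B9.

0x614B85B9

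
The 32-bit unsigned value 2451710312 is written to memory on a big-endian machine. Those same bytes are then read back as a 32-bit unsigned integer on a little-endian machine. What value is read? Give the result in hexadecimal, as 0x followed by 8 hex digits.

0x68212292

2451710312 in 32-bit hexadecimal is 0x92222168.
Stored big-endian, the bytes at ascending addresses are 92 22 21 68.
Read back as little-endian, the first byte is least significant, giving 0x68212292.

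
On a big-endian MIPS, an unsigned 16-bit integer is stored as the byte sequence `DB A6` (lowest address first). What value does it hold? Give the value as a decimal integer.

56230

Big-endian stores the most-significant byte at the lowest address.
The bytes are already most-significant first: 0xDBA6.
0xDBA6 = 56230.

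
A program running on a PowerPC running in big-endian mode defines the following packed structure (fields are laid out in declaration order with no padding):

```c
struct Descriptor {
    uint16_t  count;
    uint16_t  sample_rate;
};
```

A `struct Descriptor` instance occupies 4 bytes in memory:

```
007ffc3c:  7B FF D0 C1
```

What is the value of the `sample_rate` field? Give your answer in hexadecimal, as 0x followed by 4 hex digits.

0xD0C1

`sample_rate` follows `count` (2 bytes), so it starts at byte offset 2 and occupies 2 bytes.
Bytes at offsets 2..3: D0 C1.
In big-endian order the high byte comes first in memory.
The bytes are already most-significant first: 0xD0C1.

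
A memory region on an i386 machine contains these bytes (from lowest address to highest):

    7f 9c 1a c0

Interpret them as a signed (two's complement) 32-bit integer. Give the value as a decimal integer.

Little-endian stores the least-significant byte at the lowest address.
Reassemble most-significant byte first: C0 1A 9C 7F → 0xC01A9C7F.
Top bit is set, so as a signed 32-bit value this is 0xC01A9C7F − 2^32 = -1071997825.

-1071997825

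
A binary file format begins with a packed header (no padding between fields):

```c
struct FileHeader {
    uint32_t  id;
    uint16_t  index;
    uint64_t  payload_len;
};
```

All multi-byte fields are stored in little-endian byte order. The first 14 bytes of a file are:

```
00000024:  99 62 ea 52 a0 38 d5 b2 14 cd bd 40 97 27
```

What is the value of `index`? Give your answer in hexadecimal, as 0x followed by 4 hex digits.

0x38A0

`index` follows `id` (4 bytes), so it starts at byte offset 4 and occupies 2 bytes.
Bytes at offsets 4..5: A0 38.
Little-endian: lowest address holds the least-significant byte.
Reassemble most-significant byte first: 38 A0 → 0x38A0.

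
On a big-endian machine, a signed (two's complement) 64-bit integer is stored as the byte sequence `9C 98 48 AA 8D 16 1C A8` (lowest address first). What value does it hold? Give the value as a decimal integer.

Big-endian: lowest address holds the most-significant byte.
The bytes are already most-significant first: 0x9C9848AA8D161CA8.
Top bit is set, so as a signed 64-bit value this is 0x9C9848AA8D161CA8 − 2^64 = -7162895309984097112.

-7162895309984097112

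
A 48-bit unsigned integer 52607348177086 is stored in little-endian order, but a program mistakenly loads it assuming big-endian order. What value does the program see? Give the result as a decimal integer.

52607348177086 in 48-bit hexadecimal is 0x2FD89A4CF8BE.
Stored little-endian, the bytes at ascending addresses are BE F8 4C 9A D8 2F.
Read back as big-endian, the last byte is least significant, giving 0xBEF84C9AD82F.
0xBEF84C9AD82F = 209973646383151.

209973646383151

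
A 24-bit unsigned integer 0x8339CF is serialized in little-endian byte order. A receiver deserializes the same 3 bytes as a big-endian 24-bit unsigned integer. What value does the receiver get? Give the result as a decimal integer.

Stored little-endian, the bytes at ascending addresses are CF 39 83.
Read back as big-endian, the last byte is least significant, giving 0xCF3983.
0xCF3983 = 13580675.

13580675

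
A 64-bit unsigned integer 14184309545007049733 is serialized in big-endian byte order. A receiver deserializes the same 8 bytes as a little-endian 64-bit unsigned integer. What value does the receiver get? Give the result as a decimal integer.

14184309545007049733 in 64-bit hexadecimal is 0xC4D8CA612653EC05.
Stored big-endian, the bytes at ascending addresses are C4 D8 CA 61 26 53 EC 05.
Read back as little-endian, the first byte is least significant, giving 0x05EC532661CAD8C4.
0x05EC532661CAD8C4 = 426807489007900868.

426807489007900868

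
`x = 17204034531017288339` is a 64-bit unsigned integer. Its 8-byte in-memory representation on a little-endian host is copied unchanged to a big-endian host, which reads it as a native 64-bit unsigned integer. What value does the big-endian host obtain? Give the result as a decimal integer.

17204034531017288339 in 64-bit hexadecimal is 0xEEC102414CD6EA93.
Stored little-endian, the bytes at ascending addresses are 93 EA D6 4C 41 02 C1 EE.
Read back as big-endian, the last byte is least significant, giving 0x93EAD64C4102C1EE.
0x93EAD64C4102C1EE = 10658567091122258414.

10658567091122258414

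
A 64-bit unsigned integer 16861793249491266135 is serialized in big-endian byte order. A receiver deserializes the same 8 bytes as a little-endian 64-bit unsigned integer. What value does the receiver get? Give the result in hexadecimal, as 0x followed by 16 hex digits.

0x57AA01709F1F01EA

16861793249491266135 in 64-bit hexadecimal is 0xEA011F9F7001AA57.
Stored big-endian, the bytes at ascending addresses are EA 01 1F 9F 70 01 AA 57.
Read back as little-endian, the first byte is least significant, giving 0x57AA01709F1F01EA.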